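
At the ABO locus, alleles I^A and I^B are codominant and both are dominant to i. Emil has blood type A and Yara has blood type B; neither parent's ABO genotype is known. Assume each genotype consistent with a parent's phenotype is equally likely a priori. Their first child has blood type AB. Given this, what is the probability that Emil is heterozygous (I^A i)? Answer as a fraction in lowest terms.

1/3

Possible genotypes: Emil ∈ {I^A I^A, I^A i}; Yara ∈ {I^B I^B, I^B i}.
Weight each parental genotype pair by prior × P(type-AB child):
  I^A I^A × I^B I^B: posterior weight 4/9.
  I^A I^A × I^B i: posterior weight 2/9.
  I^A i × I^B I^B: posterior weight 2/9.
  I^A i × I^B i: posterior weight 1/9.
Sum the posterior weight over pairs where Emil is I^A i: 1/3.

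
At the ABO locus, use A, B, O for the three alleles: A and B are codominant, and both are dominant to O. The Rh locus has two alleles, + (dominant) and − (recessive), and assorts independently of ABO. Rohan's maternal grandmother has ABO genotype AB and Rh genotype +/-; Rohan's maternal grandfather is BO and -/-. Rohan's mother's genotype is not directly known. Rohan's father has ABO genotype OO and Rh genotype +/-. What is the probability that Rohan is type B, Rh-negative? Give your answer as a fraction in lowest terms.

Rohan's mother's ABO genotype from AB × BO: 1/4 AB, 1/4 AO, 1/4 BB, 1/4 BO.
Crossing each possibility with the father OO and summing P(type B): 1/4·1/2 + 1/4·0 + 1/4·1 + 1/4·1/2 = 1/2.
Similarly for Rh via the mother's Rh distribution: P(Rh-) = 3/8.
Independent loci: 1/2 × 3/8 = 3/16.

3/16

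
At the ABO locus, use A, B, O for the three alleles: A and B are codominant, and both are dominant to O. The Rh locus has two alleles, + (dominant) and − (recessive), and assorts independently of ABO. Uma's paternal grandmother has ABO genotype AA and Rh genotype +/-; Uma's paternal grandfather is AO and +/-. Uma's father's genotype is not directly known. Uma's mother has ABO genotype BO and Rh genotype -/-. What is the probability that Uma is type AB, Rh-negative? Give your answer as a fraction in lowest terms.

3/16

Uma's father's ABO genotype from AA × AO: 1/2 AA, 1/2 AO.
Crossing each possibility with the mother BO and summing P(type AB): 1/2·1/2 + 1/2·1/4 = 3/8.
Similarly for Rh via the father's Rh distribution: P(Rh-) = 1/2.
Independent loci: 3/8 × 1/2 = 3/16.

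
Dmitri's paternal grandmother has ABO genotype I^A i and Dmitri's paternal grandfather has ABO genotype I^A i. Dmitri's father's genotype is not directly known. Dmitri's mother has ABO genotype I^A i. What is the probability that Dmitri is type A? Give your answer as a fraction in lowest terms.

3/4

Dmitri's father's ABO genotype from I^A i × I^A i: 1/4 I^A I^A, 1/2 I^A i, 1/4 i i.
Crossing each possibility with the mother I^A i and summing P(type A): 1/4·1 + 1/2·3/4 + 1/4·1/2 = 3/4.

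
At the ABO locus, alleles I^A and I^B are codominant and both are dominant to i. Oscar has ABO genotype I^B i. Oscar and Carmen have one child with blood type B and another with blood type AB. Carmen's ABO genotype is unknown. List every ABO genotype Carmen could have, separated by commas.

I^A I^B, I^A i

For each candidate genotype of Carmen, check whether crossing it with I^B i can produce every observed child phenotype.
  I^A I^A → possible child types {A, AB} ✗
  I^A I^B → possible child types {A, B, AB} ✓
  I^A i → possible child types {O, A, B, AB} ✓
  I^B I^B → possible child types {B} ✗
  I^B i → possible child types {O, B} ✗
  i i → possible child types {O, B} ✗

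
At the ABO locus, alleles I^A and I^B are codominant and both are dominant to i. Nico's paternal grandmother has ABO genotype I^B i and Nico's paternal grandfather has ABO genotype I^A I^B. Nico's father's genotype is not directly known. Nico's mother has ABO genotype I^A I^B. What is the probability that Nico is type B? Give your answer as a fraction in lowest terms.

Nico's father's ABO genotype from I^B i × I^A I^B: 1/4 I^A I^B, 1/4 I^A i, 1/4 I^B I^B, 1/4 I^B i.
Crossing each possibility with the mother I^A I^B and summing P(type B): 1/4·1/4 + 1/4·1/4 + 1/4·1/2 + 1/4·1/2 = 3/8.

3/8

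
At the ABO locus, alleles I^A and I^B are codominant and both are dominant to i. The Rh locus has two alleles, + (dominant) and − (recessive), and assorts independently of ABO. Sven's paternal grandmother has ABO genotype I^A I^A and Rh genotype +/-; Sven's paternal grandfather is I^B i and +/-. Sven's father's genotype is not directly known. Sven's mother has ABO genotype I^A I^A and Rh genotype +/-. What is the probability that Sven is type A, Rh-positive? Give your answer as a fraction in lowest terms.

9/16

Sven's father's ABO genotype from I^A I^A × I^B i: 1/2 I^A I^B, 1/2 I^A i.
Crossing each possibility with the mother I^A I^A and summing P(type A): 1/2·1/2 + 1/2·1 = 3/4.
Similarly for Rh via the father's Rh distribution: P(Rh+) = 3/4.
Independent loci: 3/4 × 3/4 = 9/16.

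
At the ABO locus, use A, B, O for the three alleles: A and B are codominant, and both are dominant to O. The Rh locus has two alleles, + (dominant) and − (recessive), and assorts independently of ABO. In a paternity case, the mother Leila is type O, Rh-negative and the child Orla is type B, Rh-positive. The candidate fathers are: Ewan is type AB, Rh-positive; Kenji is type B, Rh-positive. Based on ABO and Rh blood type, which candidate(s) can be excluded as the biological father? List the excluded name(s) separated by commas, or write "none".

none

A candidate is excluded only if no genotype consistent with his phenotype could produce a type B, Rh-positive child with a type O, Rh-negative mother.
Every candidate has at least one consistent genotype combination, so none can be excluded.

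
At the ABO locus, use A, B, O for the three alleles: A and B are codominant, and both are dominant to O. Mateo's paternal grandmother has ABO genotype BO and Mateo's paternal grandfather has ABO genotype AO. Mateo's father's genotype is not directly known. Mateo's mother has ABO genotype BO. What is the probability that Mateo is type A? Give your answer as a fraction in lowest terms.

1/8

Mateo's father's ABO genotype from BO × AO: 1/4 AB, 1/4 AO, 1/4 BO, 1/4 OO.
Crossing each possibility with the mother BO and summing P(type A): 1/4·1/4 + 1/4·1/4 + 1/4·0 + 1/4·0 = 1/8.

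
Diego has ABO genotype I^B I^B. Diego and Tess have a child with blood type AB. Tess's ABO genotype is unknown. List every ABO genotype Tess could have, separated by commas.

For each candidate genotype of Tess, check whether crossing it with I^B I^B can produce every observed child phenotype.
  I^A I^A → possible child types {AB} ✓
  I^A I^B → possible child types {B, AB} ✓
  I^A i → possible child types {B, AB} ✓
  I^B I^B → possible child types {B} ✗
  I^B i → possible child types {B} ✗
  i i → possible child types {B} ✗

I^A I^A, I^A I^B, I^A i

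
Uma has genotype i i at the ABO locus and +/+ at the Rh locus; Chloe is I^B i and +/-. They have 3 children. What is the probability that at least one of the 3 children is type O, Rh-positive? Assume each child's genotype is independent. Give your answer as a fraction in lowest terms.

7/8

ABO cross i i × I^B i → 1/2 O, 1/2 B.
Rh cross +/+ × +/- → 1 Rh+; so P(type O, Rh-positive) = 1/2 × 1 = 1/2 per child.
P(none) = (1/2)^3 = 1/8; P(at least one) = 1 − 1/8 = 7/8.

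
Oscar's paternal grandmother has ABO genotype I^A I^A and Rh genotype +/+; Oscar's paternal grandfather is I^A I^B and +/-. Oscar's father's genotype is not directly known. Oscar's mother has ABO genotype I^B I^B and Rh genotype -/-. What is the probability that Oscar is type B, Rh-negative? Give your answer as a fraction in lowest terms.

Oscar's father's ABO genotype from I^A I^A × I^A I^B: 1/2 I^A I^A, 1/2 I^A I^B.
Crossing each possibility with the mother I^B I^B and summing P(type B): 1/2·0 + 1/2·1/2 = 1/4.
Similarly for Rh via the father's Rh distribution: P(Rh-) = 1/4.
Independent loci: 1/4 × 1/4 = 1/16.

1/16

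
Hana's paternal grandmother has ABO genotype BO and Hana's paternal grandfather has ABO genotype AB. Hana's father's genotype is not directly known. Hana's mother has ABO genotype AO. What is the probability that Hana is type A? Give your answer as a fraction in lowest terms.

Hana's father's ABO genotype from BO × AB: 1/4 AB, 1/4 AO, 1/4 BB, 1/4 BO.
Crossing each possibility with the mother AO and summing P(type A): 1/4·1/2 + 1/4·3/4 + 1/4·0 + 1/4·1/4 = 3/8.

3/8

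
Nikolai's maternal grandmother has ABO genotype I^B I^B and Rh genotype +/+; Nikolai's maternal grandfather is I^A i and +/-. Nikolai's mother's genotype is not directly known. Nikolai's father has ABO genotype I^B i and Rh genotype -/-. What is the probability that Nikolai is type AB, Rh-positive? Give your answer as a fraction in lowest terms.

3/32

Nikolai's mother's ABO genotype from I^B I^B × I^A i: 1/2 I^A I^B, 1/2 I^B i.
Crossing each possibility with the father I^B i and summing P(type AB): 1/2·1/4 + 1/2·0 = 1/8.
Similarly for Rh via the mother's Rh distribution: P(Rh+) = 3/4.
Independent loci: 1/8 × 3/4 = 3/32.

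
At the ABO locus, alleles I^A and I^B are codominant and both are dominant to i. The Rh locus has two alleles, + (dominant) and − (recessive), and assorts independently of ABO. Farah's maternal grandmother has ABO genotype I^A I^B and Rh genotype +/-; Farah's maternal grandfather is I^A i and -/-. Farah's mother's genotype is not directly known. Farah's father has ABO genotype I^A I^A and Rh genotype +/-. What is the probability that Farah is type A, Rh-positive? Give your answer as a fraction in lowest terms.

15/32

Farah's mother's ABO genotype from I^A I^B × I^A i: 1/4 I^A I^A, 1/4 I^A I^B, 1/4 I^A i, 1/4 I^B i.
Crossing each possibility with the father I^A I^A and summing P(type A): 1/4·1 + 1/4·1/2 + 1/4·1 + 1/4·1/2 = 3/4.
Similarly for Rh via the mother's Rh distribution: P(Rh+) = 5/8.
Independent loci: 3/4 × 5/8 = 15/32.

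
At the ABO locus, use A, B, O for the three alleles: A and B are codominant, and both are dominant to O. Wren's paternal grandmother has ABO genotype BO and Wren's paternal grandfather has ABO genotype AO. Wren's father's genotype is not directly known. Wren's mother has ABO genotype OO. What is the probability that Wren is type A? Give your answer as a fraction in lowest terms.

Wren's father's ABO genotype from BO × AO: 1/4 AB, 1/4 AO, 1/4 BO, 1/4 OO.
Crossing each possibility with the mother OO and summing P(type A): 1/4·1/2 + 1/4·1/2 + 1/4·0 + 1/4·0 = 1/4.

1/4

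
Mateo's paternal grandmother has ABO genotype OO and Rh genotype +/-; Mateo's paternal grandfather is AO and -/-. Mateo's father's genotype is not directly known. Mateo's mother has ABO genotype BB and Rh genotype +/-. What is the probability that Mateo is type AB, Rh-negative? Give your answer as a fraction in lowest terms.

3/32

Mateo's father's ABO genotype from OO × AO: 1/2 AO, 1/2 OO.
Crossing each possibility with the mother BB and summing P(type AB): 1/2·1/2 + 1/2·0 = 1/4.
Similarly for Rh via the father's Rh distribution: P(Rh-) = 3/8.
Independent loci: 1/4 × 3/8 = 3/32.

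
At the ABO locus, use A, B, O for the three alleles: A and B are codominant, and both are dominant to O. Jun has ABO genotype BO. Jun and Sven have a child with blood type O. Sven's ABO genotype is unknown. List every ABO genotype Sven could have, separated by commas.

For each candidate genotype of Sven, check whether crossing it with BO can produce every observed child phenotype.
  AA → possible child types {A, AB} ✗
  AB → possible child types {A, B, AB} ✗
  AO → possible child types {O, A, B, AB} ✓
  BB → possible child types {B} ✗
  BO → possible child types {O, B} ✓
  OO → possible child types {O, B} ✓

AO, BO, OO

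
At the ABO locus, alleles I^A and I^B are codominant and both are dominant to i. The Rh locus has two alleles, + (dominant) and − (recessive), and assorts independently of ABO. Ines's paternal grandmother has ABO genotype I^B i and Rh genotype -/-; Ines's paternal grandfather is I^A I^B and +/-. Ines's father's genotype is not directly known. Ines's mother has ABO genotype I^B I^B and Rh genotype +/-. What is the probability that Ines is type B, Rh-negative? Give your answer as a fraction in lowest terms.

Ines's father's ABO genotype from I^B i × I^A I^B: 1/4 I^A I^B, 1/4 I^A i, 1/4 I^B I^B, 1/4 I^B i.
Crossing each possibility with the mother I^B I^B and summing P(type B): 1/4·1/2 + 1/4·1/2 + 1/4·1 + 1/4·1 = 3/4.
Similarly for Rh via the father's Rh distribution: P(Rh-) = 3/8.
Independent loci: 3/4 × 3/8 = 9/32.

9/32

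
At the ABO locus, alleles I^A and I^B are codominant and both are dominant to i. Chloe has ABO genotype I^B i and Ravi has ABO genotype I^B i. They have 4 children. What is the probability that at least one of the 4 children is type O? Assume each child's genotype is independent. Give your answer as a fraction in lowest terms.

175/256

ABO cross I^B i × I^B i → 1/4 O, 3/4 B.
So P(type O) = 1/4 per child.
P(none) = (3/4)^4 = 81/256; P(at least one) = 1 − 81/256 = 175/256.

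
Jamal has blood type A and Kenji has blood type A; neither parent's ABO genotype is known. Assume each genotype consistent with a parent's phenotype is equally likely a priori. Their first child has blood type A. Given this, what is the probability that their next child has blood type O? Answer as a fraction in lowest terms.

1/20

Possible genotypes: Jamal ∈ {AA, AO}; Kenji ∈ {AA, AO}.
Weight each parental genotype pair by prior × P(type-A child):
  AA × AA: posterior weight 4/15; P(next child type O) = 0.
  AA × AO: posterior weight 4/15; P(next child type O) = 0.
  AO × AA: posterior weight 4/15; P(next child type O) = 0.
  AO × AO: posterior weight 1/5; P(next child type O) = 1/4.
Weighted sum = 1/20.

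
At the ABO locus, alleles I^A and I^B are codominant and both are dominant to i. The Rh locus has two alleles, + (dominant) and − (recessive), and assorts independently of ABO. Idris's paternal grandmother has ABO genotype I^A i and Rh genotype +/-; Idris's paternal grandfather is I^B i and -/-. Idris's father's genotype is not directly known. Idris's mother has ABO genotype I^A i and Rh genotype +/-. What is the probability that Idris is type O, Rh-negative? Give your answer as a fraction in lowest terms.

3/32

Idris's father's ABO genotype from I^A i × I^B i: 1/4 I^A I^B, 1/4 I^A i, 1/4 I^B i, 1/4 i i.
Crossing each possibility with the mother I^A i and summing P(type O): 1/4·0 + 1/4·1/4 + 1/4·1/4 + 1/4·1/2 = 1/4.
Similarly for Rh via the father's Rh distribution: P(Rh-) = 3/8.
Independent loci: 1/4 × 3/8 = 3/32.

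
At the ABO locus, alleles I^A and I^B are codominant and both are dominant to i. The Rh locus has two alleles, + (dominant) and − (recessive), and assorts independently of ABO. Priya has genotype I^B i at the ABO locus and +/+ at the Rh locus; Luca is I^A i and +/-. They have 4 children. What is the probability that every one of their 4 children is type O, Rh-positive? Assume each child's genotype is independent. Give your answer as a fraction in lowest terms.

1/256

ABO cross I^B i × I^A i → 1/4 O, 1/4 A, 1/4 B, 1/4 AB.
Rh cross +/+ × +/- → 1 Rh+; so P(type O, Rh-positive) = 1/4 × 1 = 1/4 per child.
All 4 independent: (1/4)^4 = 1/256.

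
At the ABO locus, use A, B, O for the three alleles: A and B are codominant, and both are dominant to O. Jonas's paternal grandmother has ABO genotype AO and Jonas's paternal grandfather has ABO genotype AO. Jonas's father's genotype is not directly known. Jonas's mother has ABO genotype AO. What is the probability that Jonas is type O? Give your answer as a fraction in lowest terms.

1/4

Jonas's father's ABO genotype from AO × AO: 1/4 AA, 1/2 AO, 1/4 OO.
Crossing each possibility with the mother AO and summing P(type O): 1/4·0 + 1/2·1/4 + 1/4·1/2 = 1/4.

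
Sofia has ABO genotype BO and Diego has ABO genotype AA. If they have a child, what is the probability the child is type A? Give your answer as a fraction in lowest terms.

ABO cross BO × AA → offspring phenotypes: 1/2 A, 1/2 AB.
So P(type A) = 1/2.

1/2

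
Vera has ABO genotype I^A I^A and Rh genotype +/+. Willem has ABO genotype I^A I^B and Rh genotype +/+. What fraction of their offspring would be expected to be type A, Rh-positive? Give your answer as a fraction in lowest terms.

ABO cross I^A I^A × I^A I^B → offspring phenotypes: 1/2 A, 1/2 AB.
Rh cross +/+ × +/+ → 1 Rh+.
Independent loci: P(type A, Rh-positive) = 1/2 × 1 = 1/2.

1/2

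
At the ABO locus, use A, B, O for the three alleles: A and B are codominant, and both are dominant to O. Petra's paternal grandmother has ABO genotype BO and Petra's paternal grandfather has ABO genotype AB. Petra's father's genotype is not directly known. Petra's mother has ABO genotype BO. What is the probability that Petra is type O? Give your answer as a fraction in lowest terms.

1/8

Petra's father's ABO genotype from BO × AB: 1/4 AB, 1/4 AO, 1/4 BB, 1/4 BO.
Crossing each possibility with the mother BO and summing P(type O): 1/4·0 + 1/4·1/4 + 1/4·0 + 1/4·1/4 = 1/8.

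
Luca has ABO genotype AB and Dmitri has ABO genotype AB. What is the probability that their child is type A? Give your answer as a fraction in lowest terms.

ABO cross AB × AB → offspring phenotypes: 1/4 A, 1/4 B, 1/2 AB.
So P(type A) = 1/4.

1/4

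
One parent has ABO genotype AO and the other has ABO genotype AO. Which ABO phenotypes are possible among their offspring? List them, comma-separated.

Gametes from AO × AO give offspring ABO genotypes AA, AO, OO, i.e. phenotypes O, A.

O, A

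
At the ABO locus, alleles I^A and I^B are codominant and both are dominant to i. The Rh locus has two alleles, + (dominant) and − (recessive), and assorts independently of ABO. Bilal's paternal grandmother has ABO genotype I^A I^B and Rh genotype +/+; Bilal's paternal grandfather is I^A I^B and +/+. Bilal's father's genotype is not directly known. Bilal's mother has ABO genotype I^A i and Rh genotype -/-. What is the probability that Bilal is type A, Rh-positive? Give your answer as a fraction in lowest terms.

Bilal's father's ABO genotype from I^A I^B × I^A I^B: 1/4 I^A I^A, 1/2 I^A I^B, 1/4 I^B I^B.
Crossing each possibility with the mother I^A i and summing P(type A): 1/4·1 + 1/2·1/2 + 1/4·0 = 1/2.
Similarly for Rh via the father's Rh distribution: P(Rh+) = 1.
Independent loci: 1/2 × 1 = 1/2.

1/2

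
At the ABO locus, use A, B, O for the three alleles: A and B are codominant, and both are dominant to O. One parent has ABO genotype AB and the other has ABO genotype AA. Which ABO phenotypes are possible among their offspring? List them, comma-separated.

A, AB

Gametes from AB × AA give offspring ABO genotypes AA, AB, i.e. phenotypes A, AB.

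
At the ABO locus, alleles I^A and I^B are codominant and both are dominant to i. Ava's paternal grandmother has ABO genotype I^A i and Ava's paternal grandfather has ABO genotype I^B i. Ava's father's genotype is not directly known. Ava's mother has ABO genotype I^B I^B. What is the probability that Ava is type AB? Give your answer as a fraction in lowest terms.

Ava's father's ABO genotype from I^A i × I^B i: 1/4 I^A I^B, 1/4 I^A i, 1/4 I^B i, 1/4 i i.
Crossing each possibility with the mother I^B I^B and summing P(type AB): 1/4·1/2 + 1/4·1/2 + 1/4·0 + 1/4·0 = 1/4.

1/4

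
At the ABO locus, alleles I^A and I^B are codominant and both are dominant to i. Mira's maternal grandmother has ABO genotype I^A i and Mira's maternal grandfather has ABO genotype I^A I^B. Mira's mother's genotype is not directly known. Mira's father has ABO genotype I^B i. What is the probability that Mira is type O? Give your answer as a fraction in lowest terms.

1/8

Mira's mother's ABO genotype from I^A i × I^A I^B: 1/4 I^A I^A, 1/4 I^A I^B, 1/4 I^A i, 1/4 I^B i.
Crossing each possibility with the father I^B i and summing P(type O): 1/4·0 + 1/4·0 + 1/4·1/4 + 1/4·1/4 = 1/8.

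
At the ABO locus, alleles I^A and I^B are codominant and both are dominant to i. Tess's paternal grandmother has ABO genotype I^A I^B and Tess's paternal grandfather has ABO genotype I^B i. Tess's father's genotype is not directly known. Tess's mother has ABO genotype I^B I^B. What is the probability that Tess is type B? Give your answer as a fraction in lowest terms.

3/4

Tess's father's ABO genotype from I^A I^B × I^B i: 1/4 I^A I^B, 1/4 I^A i, 1/4 I^B I^B, 1/4 I^B i.
Crossing each possibility with the mother I^B I^B and summing P(type B): 1/4·1/2 + 1/4·1/2 + 1/4·1 + 1/4·1 = 3/4.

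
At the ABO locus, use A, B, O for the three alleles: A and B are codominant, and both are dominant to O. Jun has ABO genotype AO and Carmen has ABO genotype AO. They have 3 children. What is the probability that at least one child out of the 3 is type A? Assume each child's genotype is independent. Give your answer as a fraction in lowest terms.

ABO cross AO × AO → 1/4 O, 3/4 A.
So P(type A) = 3/4 per child.
P(none) = (1/4)^3 = 1/64; P(at least one) = 1 − 1/64 = 63/64.

63/64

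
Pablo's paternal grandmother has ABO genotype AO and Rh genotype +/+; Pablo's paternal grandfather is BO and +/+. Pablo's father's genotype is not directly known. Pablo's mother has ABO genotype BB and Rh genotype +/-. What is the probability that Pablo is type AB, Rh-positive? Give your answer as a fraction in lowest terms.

Pablo's father's ABO genotype from AO × BO: 1/4 AB, 1/4 AO, 1/4 BO, 1/4 OO.
Crossing each possibility with the mother BB and summing P(type AB): 1/4·1/2 + 1/4·1/2 + 1/4·0 + 1/4·0 = 1/4.
Similarly for Rh via the father's Rh distribution: P(Rh+) = 1.
Independent loci: 1/4 × 1 = 1/4.

1/4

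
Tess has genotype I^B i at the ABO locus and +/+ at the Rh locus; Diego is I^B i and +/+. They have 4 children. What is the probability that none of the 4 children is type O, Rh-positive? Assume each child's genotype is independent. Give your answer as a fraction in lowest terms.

ABO cross I^B i × I^B i → 1/4 O, 3/4 B.
Rh cross +/+ × +/+ → 1 Rh+; so P(type O, Rh-positive) = 1/4 × 1 = 1/4 per child.
P(not type O, Rh-positive) = 3/4 for one child; (3/4)^4 = 81/256.

81/256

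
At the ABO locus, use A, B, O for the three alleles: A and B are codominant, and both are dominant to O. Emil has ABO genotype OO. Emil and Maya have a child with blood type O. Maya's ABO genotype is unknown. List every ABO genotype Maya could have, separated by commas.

For each candidate genotype of Maya, check whether crossing it with OO can produce every observed child phenotype.
  AA → possible child types {A} ✗
  AB → possible child types {A, B} ✗
  AO → possible child types {O, A} ✓
  BB → possible child types {B} ✗
  BO → possible child types {O, B} ✓
  OO → possible child types {O} ✓

AO, BO, OO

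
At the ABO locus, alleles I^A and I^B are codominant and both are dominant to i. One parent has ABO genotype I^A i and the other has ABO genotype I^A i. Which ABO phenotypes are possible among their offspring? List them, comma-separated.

O, A

Gametes from I^A i × I^A i give offspring ABO genotypes I^A I^A, I^A i, i i, i.e. phenotypes O, A.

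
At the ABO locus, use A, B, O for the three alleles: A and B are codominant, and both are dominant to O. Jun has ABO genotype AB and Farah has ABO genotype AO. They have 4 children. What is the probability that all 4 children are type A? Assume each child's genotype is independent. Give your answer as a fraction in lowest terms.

1/16

ABO cross AB × AO → 1/2 A, 1/4 B, 1/4 AB.
So P(type A) = 1/2 per child.
All 4 independent: (1/2)^4 = 1/16.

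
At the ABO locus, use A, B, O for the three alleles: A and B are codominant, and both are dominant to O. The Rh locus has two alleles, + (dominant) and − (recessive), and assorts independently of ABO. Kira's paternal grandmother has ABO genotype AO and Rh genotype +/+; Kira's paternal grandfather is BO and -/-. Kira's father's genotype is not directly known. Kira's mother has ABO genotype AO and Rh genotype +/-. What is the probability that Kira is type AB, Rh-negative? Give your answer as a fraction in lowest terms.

Kira's father's ABO genotype from AO × BO: 1/4 AB, 1/4 AO, 1/4 BO, 1/4 OO.
Crossing each possibility with the mother AO and summing P(type AB): 1/4·1/4 + 1/4·0 + 1/4·1/4 + 1/4·0 = 1/8.
Similarly for Rh via the father's Rh distribution: P(Rh-) = 1/4.
Independent loci: 1/8 × 1/4 = 1/32.

1/32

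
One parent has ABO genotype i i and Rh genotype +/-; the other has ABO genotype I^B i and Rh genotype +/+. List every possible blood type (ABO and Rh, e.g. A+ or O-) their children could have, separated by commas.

Gametes from i i × I^B i give offspring ABO genotypes I^B i, i i, i.e. phenotypes O, B.
Rh cross +/- × +/+ → phenotypes Rh+.
Combining independently: O+, B+.

O+, B+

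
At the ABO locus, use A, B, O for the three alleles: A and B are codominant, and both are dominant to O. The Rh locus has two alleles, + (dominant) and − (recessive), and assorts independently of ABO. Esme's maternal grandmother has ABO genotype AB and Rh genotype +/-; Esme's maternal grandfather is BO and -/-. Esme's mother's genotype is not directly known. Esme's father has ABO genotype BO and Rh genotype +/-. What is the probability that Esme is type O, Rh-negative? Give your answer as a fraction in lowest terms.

Esme's mother's ABO genotype from AB × BO: 1/4 AB, 1/4 AO, 1/4 BB, 1/4 BO.
Crossing each possibility with the father BO and summing P(type O): 1/4·0 + 1/4·1/4 + 1/4·0 + 1/4·1/4 = 1/8.
Similarly for Rh via the mother's Rh distribution: P(Rh-) = 3/8.
Independent loci: 1/8 × 3/8 = 3/64.

3/64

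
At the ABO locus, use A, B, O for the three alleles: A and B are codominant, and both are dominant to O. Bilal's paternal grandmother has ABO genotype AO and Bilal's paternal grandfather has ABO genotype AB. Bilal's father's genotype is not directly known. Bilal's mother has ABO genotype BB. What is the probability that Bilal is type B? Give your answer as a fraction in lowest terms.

1/2

Bilal's father's ABO genotype from AO × AB: 1/4 AA, 1/4 AB, 1/4 AO, 1/4 BO.
Crossing each possibility with the mother BB and summing P(type B): 1/4·0 + 1/4·1/2 + 1/4·1/2 + 1/4·1 = 1/2.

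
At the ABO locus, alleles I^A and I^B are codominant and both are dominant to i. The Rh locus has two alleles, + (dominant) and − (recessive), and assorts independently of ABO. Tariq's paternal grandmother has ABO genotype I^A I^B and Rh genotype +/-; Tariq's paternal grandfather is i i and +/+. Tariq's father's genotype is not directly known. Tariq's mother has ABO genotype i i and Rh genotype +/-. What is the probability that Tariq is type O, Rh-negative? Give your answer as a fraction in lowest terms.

Tariq's father's ABO genotype from I^A I^B × i i: 1/2 I^A i, 1/2 I^B i.
Crossing each possibility with the mother i i and summing P(type O): 1/2·1/2 + 1/2·1/2 = 1/2.
Similarly for Rh via the father's Rh distribution: P(Rh-) = 1/8.
Independent loci: 1/2 × 1/8 = 1/16.

1/16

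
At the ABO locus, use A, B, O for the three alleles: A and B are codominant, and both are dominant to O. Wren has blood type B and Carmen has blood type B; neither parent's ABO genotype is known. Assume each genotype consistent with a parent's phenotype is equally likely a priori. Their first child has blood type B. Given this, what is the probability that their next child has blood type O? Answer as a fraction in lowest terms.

1/20

Possible genotypes: Wren ∈ {BB, BO}; Carmen ∈ {BB, BO}.
Weight each parental genotype pair by prior × P(type-B child):
  BB × BB: posterior weight 4/15; P(next child type O) = 0.
  BB × BO: posterior weight 4/15; P(next child type O) = 0.
  BO × BB: posterior weight 4/15; P(next child type O) = 0.
  BO × BO: posterior weight 1/5; P(next child type O) = 1/4.
Weighted sum = 1/20.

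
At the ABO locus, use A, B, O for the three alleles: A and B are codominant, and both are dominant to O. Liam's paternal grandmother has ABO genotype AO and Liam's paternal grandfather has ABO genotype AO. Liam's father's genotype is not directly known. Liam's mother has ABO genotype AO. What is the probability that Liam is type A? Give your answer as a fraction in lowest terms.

3/4

Liam's father's ABO genotype from AO × AO: 1/4 AA, 1/2 AO, 1/4 OO.
Crossing each possibility with the mother AO and summing P(type A): 1/4·1 + 1/2·3/4 + 1/4·1/2 = 3/4.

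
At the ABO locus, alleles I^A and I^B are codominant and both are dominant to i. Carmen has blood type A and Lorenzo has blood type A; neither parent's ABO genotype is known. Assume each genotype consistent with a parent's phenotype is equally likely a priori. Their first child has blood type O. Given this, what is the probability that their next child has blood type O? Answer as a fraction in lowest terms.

Possible genotypes: Carmen ∈ {I^A I^A, I^A i}; Lorenzo ∈ {I^A I^A, I^A i}.
Weight each parental genotype pair by prior × P(type-O child):
  I^A i × I^A i: posterior weight 1; P(next child type O) = 1/4.
Weighted sum = 1/4.

1/4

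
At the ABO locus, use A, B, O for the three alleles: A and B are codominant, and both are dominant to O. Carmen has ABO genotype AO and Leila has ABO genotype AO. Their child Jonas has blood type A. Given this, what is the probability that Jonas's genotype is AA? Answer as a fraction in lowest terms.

1/3

Cross AO × AO → 1/4 AA, 1/2 AO, 1/4 OO.
Type-A genotypes among offspring: AA (1/4), AO (1/2); total 3/4.
P(AA | type A) = (1/4) / (3/4) = 1/3.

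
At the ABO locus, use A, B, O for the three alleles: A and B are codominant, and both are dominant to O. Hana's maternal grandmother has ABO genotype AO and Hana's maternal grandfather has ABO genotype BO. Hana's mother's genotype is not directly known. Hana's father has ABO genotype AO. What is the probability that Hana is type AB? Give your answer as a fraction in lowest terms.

Hana's mother's ABO genotype from AO × BO: 1/4 AB, 1/4 AO, 1/4 BO, 1/4 OO.
Crossing each possibility with the father AO and summing P(type AB): 1/4·1/4 + 1/4·0 + 1/4·1/4 + 1/4·0 = 1/8.

1/8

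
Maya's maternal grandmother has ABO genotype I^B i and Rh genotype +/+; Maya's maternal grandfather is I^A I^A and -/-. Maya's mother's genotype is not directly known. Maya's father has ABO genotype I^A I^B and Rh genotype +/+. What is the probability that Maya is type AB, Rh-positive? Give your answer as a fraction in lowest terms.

3/8

Maya's mother's ABO genotype from I^B i × I^A I^A: 1/2 I^A I^B, 1/2 I^A i.
Crossing each possibility with the father I^A I^B and summing P(type AB): 1/2·1/2 + 1/2·1/4 = 3/8.
Similarly for Rh via the mother's Rh distribution: P(Rh+) = 1.
Independent loci: 3/8 × 1 = 3/8.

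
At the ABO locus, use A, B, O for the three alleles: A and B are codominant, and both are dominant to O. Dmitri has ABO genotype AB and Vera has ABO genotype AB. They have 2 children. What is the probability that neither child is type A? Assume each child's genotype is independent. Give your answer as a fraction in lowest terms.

ABO cross AB × AB → 1/4 A, 1/4 B, 1/2 AB.
So P(type A) = 1/4 per child.
P(not type A) = 3/4 for one child; (3/4)^2 = 9/16.

9/16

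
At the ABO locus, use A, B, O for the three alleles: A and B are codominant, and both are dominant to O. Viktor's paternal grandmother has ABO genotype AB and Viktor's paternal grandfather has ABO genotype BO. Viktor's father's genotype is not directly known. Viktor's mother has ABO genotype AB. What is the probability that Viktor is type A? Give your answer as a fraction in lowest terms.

Viktor's father's ABO genotype from AB × BO: 1/4 AB, 1/4 AO, 1/4 BB, 1/4 BO.
Crossing each possibility with the mother AB and summing P(type A): 1/4·1/4 + 1/4·1/2 + 1/4·0 + 1/4·1/4 = 1/4.

1/4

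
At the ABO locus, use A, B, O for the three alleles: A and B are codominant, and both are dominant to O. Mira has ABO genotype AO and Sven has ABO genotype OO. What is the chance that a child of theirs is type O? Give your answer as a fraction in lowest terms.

ABO cross AO × OO → offspring phenotypes: 1/2 O, 1/2 A.
So P(type O) = 1/2.

1/2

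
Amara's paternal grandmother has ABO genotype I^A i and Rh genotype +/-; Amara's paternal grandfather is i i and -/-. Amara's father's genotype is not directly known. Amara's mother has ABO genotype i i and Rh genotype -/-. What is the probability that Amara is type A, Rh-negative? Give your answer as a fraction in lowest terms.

Amara's father's ABO genotype from I^A i × i i: 1/2 I^A i, 1/2 i i.
Crossing each possibility with the mother i i and summing P(type A): 1/2·1/2 + 1/2·0 = 1/4.
Similarly for Rh via the father's Rh distribution: P(Rh-) = 3/4.
Independent loci: 1/4 × 3/4 = 3/16.

3/16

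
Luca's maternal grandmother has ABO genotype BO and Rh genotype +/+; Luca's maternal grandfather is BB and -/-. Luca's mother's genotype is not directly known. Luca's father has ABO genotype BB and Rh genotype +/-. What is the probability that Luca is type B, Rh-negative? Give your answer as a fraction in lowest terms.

1/4

Luca's mother's ABO genotype from BO × BB: 1/2 BB, 1/2 BO.
Crossing each possibility with the father BB and summing P(type B): 1/2·1 + 1/2·1 = 1.
Similarly for Rh via the mother's Rh distribution: P(Rh-) = 1/4.
Independent loci: 1 × 1/4 = 1/4.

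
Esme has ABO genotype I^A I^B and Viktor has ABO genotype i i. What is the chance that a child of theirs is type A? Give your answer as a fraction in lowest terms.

ABO cross I^A I^B × i i → offspring phenotypes: 1/2 A, 1/2 B.
So P(type A) = 1/2.

1/2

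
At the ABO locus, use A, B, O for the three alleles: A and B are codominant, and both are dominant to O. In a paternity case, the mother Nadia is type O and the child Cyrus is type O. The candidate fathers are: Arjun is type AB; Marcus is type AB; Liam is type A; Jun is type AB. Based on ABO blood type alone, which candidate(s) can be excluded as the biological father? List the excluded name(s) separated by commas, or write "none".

A candidate is excluded only if no genotype consistent with his phenotype could produce a type O child with a type O mother.
Arjun (type AB): no genotype consistent with that phenotype can produce a type-O child with a type-O mother.
Marcus (type AB): no genotype consistent with that phenotype can produce a type-O child with a type-O mother.
Jun (type AB): no genotype consistent with that phenotype can produce a type-O child with a type-O mother.

Arjun, Marcus, Jun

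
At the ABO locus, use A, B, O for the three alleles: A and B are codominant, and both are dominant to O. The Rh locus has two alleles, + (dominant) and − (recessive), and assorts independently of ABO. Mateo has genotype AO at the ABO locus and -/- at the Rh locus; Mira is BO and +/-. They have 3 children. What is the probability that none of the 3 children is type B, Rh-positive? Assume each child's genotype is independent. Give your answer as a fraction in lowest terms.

ABO cross AO × BO → 1/4 O, 1/4 A, 1/4 B, 1/4 AB.
Rh cross -/- × +/- → 1/2 Rh+, 1/2 Rh-; so P(type B, Rh-positive) = 1/4 × 1/2 = 1/8 per child.
P(not type B, Rh-positive) = 7/8 for one child; (7/8)^3 = 343/512.

343/512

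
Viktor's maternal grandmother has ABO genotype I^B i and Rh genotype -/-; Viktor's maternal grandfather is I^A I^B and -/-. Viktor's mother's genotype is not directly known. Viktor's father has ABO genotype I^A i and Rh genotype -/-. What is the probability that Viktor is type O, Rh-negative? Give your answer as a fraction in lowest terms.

Viktor's mother's ABO genotype from I^B i × I^A I^B: 1/4 I^A I^B, 1/4 I^A i, 1/4 I^B I^B, 1/4 I^B i.
Crossing each possibility with the father I^A i and summing P(type O): 1/4·0 + 1/4·1/4 + 1/4·0 + 1/4·1/4 = 1/8.
Similarly for Rh via the mother's Rh distribution: P(Rh-) = 1.
Independent loci: 1/8 × 1 = 1/8.

1/8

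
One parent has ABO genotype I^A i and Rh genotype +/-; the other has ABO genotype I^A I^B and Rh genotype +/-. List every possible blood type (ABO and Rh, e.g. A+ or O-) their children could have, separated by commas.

A+, A-, B+, B-, AB+, AB-

Gametes from I^A i × I^A I^B give offspring ABO genotypes I^A I^A, I^A I^B, I^A i, I^B i, i.e. phenotypes A, B, AB.
Rh cross +/- × +/- → phenotypes Rh+, Rh-.
Combining independently: A+, A-, B+, B-, AB+, AB-.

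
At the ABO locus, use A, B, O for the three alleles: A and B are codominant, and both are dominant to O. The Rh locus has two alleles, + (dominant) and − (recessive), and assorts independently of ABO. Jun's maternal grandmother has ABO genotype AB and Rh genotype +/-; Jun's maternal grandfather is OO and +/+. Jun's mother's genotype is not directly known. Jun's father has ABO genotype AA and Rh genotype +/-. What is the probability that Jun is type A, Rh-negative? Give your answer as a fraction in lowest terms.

Jun's mother's ABO genotype from AB × OO: 1/2 AO, 1/2 BO.
Crossing each possibility with the father AA and summing P(type A): 1/2·1 + 1/2·1/2 = 3/4.
Similarly for Rh via the mother's Rh distribution: P(Rh-) = 1/8.
Independent loci: 3/4 × 1/8 = 3/32.

3/32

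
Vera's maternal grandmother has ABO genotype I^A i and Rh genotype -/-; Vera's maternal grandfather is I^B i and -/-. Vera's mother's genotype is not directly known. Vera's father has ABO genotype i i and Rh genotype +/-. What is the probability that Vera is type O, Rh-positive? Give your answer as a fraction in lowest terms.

1/4

Vera's mother's ABO genotype from I^A i × I^B i: 1/4 I^A I^B, 1/4 I^A i, 1/4 I^B i, 1/4 i i.
Crossing each possibility with the father i i and summing P(type O): 1/4·0 + 1/4·1/2 + 1/4·1/2 + 1/4·1 = 1/2.
Similarly for Rh via the mother's Rh distribution: P(Rh+) = 1/2.
Independent loci: 1/2 × 1/2 = 1/4.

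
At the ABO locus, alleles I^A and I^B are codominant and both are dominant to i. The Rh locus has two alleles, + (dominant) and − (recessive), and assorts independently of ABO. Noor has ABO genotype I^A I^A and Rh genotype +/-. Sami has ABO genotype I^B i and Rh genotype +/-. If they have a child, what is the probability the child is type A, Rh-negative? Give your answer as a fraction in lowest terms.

ABO cross I^A I^A × I^B i → offspring phenotypes: 1/2 A, 1/2 AB.
Rh cross +/- × +/- → 3/4 Rh+, 1/4 Rh-.
Independent loci: P(type A, Rh-negative) = 1/2 × 1/4 = 1/8.

1/8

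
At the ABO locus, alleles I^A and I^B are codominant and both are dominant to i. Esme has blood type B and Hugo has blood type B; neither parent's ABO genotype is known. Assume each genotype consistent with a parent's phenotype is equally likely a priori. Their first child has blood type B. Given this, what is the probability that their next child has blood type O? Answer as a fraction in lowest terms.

Possible genotypes: Esme ∈ {I^B I^B, I^B i}; Hugo ∈ {I^B I^B, I^B i}.
Weight each parental genotype pair by prior × P(type-B child):
  I^B I^B × I^B I^B: posterior weight 4/15; P(next child type O) = 0.
  I^B I^B × I^B i: posterior weight 4/15; P(next child type O) = 0.
  I^B i × I^B I^B: posterior weight 4/15; P(next child type O) = 0.
  I^B i × I^B i: posterior weight 1/5; P(next child type O) = 1/4.
Weighted sum = 1/20.

1/20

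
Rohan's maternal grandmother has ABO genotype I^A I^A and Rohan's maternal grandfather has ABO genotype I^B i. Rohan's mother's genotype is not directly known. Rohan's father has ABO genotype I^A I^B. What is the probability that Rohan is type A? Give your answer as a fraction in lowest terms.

3/8

Rohan's mother's ABO genotype from I^A I^A × I^B i: 1/2 I^A I^B, 1/2 I^A i.
Crossing each possibility with the father I^A I^B and summing P(type A): 1/2·1/4 + 1/2·1/2 = 3/8.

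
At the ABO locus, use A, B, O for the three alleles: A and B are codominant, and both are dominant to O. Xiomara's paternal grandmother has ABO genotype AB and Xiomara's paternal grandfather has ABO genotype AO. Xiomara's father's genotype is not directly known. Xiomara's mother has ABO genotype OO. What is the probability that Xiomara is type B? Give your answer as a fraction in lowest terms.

1/4

Xiomara's father's ABO genotype from AB × AO: 1/4 AA, 1/4 AB, 1/4 AO, 1/4 BO.
Crossing each possibility with the mother OO and summing P(type B): 1/4·0 + 1/4·1/2 + 1/4·0 + 1/4·1/2 = 1/4.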